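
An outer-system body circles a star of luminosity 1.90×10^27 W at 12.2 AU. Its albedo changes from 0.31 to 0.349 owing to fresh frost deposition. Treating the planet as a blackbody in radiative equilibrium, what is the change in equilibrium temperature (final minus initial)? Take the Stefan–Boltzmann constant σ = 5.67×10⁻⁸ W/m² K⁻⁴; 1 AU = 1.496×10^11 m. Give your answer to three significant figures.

Orbital distance: d = 12.2 AU = 1.825×10^12 m.
Flux at the orbit: S = L/(4πd²) = 1.90×10^27/(4π·(1.83×10^12)²) = 45.39 W/m².
Initial: T₁ = [S(1−0.31)/(4σ)]^(1/4) = 108.4 K.
With α = 0.349, T₂ = 106.8 K.
ΔT = T₂ − T₁ = -1.565 K.

-1.57 K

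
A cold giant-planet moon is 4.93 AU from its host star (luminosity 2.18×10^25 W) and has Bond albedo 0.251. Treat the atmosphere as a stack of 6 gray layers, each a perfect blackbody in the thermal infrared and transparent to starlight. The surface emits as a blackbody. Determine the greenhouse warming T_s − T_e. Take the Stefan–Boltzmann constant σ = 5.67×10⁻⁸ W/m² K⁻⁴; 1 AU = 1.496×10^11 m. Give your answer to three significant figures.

35.7 K

d = 4.93 × 1.496×10^11 m = 7.375×10^11 m.
S = L/(4πd²) = 3.189 W/m².
The effective emission temperature is T_e = [S(1−α)/(4σ)]^¼ = 56.97 K.
T_s = (N+1)^(1/4)·T_e = 92.66 K.
Warming: T_s − T_e = 35.69 K.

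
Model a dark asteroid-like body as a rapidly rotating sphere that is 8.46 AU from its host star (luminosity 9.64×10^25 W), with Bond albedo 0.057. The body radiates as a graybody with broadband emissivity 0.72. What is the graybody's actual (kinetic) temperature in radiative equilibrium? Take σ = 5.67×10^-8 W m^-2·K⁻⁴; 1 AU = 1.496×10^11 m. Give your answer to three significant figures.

Orbital distance: d = 8.46 AU = 1.266×10^12 m.
Flux at the orbit: S = L/(4πd²) = 9.64×10^25/(4π·(1.27×10^12)²) = 4.789 W m^-2.
Averaging over the sphere, the absorbed flux is S(1−α)/4 = 1.129 W m^-2.
Radiative balance εσT⁴ = 1.129 gives T = [1.129/(0.72·σ)]^(1/4) = 72.52 K.

72.5 kelvin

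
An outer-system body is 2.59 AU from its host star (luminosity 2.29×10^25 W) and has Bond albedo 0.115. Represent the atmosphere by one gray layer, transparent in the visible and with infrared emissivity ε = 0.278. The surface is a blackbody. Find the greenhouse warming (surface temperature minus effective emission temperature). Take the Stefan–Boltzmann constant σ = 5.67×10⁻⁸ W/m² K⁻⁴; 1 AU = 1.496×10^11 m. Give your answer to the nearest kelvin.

d = 2.59 × 1.496×10^11 m = 3.875×10^11 m.
Flux at the orbit: S = L/(4πd²) = 2.29×10^25/(4π·(3.87×10^11)²) = 12.14 W/m².
At the top of the atmosphere, σT_e⁴ = S(1−α)/4 = 2.686 W/m², giving T_e = 82.96 K.
The surface balance (absorbed SW + ε·downward IR = σT_s⁴) with T_a⁴ = T_s⁴/2 reduces to T_s = T_e·[2/(2−ε)]^¼ = 86.12 K.
The atmosphere warms the surface by 3.163 K.

3 K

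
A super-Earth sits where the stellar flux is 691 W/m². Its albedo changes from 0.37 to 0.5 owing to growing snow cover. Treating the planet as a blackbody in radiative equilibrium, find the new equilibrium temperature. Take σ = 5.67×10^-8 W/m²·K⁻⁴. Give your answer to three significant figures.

198 K

New equilibrium: T₂ = [(1−0.5)·691.0/(4σ)]^(1/4) = 197.6 K.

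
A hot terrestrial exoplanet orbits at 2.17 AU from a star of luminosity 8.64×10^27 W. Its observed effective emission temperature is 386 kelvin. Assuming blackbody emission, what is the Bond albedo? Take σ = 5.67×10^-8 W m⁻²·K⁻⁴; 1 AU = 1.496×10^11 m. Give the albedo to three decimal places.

0.228

d = 2.17 × 1.496×10^11 m = 3.246×10^11 m.
Flux at the orbit: S = L/(4πd²) = 8.64×10^27/(4π·(3.25×10^11)²) = 6524 W m⁻².
Rearranging the radiative balance, α = 1 − 4σT⁴/S.
σT⁴ = 1259 W m⁻², so 4σT⁴ = 5035 W m⁻².
Hence α = 1 − 5035/6524 = 0.2283.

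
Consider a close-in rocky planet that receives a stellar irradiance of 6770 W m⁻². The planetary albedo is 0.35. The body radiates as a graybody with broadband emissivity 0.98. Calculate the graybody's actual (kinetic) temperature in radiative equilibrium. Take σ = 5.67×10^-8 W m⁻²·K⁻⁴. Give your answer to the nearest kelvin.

Averaging over the sphere, the absorbed flux is S(1−α)/4 = 1100 W m⁻².
Radiative balance εσT⁴ = 1100 gives T = [1100/(0.98·σ)]^(1/4) = 375.1 K.

375 kelvin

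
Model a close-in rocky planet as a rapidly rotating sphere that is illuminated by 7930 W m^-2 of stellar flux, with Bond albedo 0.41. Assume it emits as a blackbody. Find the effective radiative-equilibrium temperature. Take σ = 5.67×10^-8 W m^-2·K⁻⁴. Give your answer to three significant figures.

Averaging over the sphere, the absorbed flux is S(1−α)/4 = 1170 W m^-2.
Balancing against σT⁴: T = (1170/5.67×10⁻⁸)^(1/4) = 379.0 K.

379 K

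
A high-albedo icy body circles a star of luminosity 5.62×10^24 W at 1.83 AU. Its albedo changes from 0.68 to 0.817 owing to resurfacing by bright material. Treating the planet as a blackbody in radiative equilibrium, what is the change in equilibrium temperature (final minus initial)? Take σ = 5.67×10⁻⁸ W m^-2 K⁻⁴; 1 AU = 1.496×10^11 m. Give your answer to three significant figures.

Orbital distance: d = 1.83 AU = 2.738×10^11 m.
Spreading L over a sphere of radius d: S = 5.62×10^24/(4π·2.74×10^11²) = 5.967 W m^-2.
With α = 0.68, T₁ = 53.87 K.
After:  T₂ = [5.967·0.183/(4σ)]^(1/4) = 46.84 K.
Change: 46.84 − 53.87 = -7.024 K.

-7.02 K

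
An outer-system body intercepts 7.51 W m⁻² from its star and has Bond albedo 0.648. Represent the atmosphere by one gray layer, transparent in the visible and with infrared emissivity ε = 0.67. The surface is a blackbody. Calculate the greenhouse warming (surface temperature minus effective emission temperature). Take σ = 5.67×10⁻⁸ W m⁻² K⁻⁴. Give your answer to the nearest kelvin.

Effective emission temperature (TOA balance): σT_e⁴ = S(1−α)/4 = 0.6609 W m⁻² → T_e = 58.43 K.
Surface balance with a leaky layer gives σT_s⁴ = σT_e⁴·2/(2−ε), so T_s = T_e·[2/(2−0.67)]^(1/4) = 64.70 K.
Greenhouse warming: T_s − T_e = 6.274 K.

6 kelvin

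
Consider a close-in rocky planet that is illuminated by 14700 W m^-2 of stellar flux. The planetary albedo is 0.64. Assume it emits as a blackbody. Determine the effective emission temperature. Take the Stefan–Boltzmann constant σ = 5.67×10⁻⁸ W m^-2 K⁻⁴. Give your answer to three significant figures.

Averaging over the sphere, the absorbed flux is S(1−α)/4 = 1323 W m^-2.
In equilibrium σT⁴ equals this, so T = 390.8 K.

391 K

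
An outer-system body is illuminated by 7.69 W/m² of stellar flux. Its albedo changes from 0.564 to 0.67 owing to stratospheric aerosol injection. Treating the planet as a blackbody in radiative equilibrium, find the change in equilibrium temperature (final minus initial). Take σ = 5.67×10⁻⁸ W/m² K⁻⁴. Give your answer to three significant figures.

With α = 0.564, T₁ = 62.01 K.
Final:   T₂ = [S(1−0.67)/(4σ)]^(1/4) = 57.84 K.
ΔT = T₂ − T₁ = -4.171 K.

-4.17 K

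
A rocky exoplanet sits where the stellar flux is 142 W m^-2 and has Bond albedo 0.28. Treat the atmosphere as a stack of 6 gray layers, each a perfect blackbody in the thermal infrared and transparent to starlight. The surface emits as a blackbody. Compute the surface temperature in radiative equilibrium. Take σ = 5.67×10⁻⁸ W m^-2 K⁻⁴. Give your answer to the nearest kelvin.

OLR = S(1−α)/4 = 25.56 W m^-2; the top layer radiates at T_e = 145.7 K.
Layer-by-layer balance gives σT_s⁴ = (N+1)σT_e⁴, so T_s = 7^¼·145.7 = 237.0 K.

237 kelvin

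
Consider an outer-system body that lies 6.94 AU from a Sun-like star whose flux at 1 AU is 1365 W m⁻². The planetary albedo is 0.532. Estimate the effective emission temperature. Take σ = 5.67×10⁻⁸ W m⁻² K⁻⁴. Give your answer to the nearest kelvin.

Flux at the orbit: S = 1365/(6.94)² = 28.34 W m⁻².
Absorbed flux (global mean): S(1−α)/4 = 28.34·0.468/4 = 3.316 W m⁻².
Set σT⁴ = 3.316 → T = (3.316/σ)^(1/4) = 87.45 K.

87 kelvin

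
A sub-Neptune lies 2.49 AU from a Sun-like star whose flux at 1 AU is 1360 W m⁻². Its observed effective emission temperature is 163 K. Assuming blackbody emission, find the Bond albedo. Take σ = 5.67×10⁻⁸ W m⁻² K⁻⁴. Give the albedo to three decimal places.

By the inverse-square law, S = 1360/2.49² = 219.4 W m⁻².
From σT⁴ = S(1−α)/4 we invert for α: 1−α = 4σT⁴/S.
4σT⁴ = 4·5.67×10⁻⁸·(163)⁴ = 160.1 W m⁻².
1−α = 160.1/219.4 = 0.7299, so α = 0.2701.

0.270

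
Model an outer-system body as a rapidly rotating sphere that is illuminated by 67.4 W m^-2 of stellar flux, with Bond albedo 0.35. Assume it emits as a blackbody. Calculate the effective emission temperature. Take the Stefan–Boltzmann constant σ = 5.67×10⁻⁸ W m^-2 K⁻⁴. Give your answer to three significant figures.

118 kelvin

Averaging over the sphere, the absorbed flux is S(1−α)/4 = 10.95 W m^-2.
Balancing against σT⁴: T = (10.95/5.67×10⁻⁸)^(1/4) = 117.9 K.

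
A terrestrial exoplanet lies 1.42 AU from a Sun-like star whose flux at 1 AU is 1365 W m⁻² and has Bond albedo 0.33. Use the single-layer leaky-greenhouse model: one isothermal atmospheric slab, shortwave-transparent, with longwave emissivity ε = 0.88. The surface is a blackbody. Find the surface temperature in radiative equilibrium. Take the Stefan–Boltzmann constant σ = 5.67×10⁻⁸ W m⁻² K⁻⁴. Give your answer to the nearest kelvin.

244 kelvin

By the inverse-square law, S = 1365/1.42² = 676.9 W m⁻².
At the top of the atmosphere, σT_e⁴ = S(1−α)/4 = 113.4 W m⁻², giving T_e = 211.5 K.
The surface balance (absorbed SW + ε·downward IR = σT_s⁴) with T_a⁴ = T_s⁴/2 reduces to T_s = T_e·[2/(2−ε)]^¼ = 244.5 K.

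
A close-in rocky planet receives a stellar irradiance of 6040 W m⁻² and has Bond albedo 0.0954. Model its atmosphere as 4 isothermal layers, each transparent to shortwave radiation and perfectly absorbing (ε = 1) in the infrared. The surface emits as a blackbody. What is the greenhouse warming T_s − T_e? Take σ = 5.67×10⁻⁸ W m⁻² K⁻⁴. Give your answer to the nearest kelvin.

195 K

OLR = S(1−α)/4 = 1366 W m⁻²; the top layer radiates at T_e = 394.0 K.
T_s = (N+1)^(1/4)·T_e = 589.1 K.
So the greenhouse effect raises the surface by 589.1 − 394.0 = 195.2 K.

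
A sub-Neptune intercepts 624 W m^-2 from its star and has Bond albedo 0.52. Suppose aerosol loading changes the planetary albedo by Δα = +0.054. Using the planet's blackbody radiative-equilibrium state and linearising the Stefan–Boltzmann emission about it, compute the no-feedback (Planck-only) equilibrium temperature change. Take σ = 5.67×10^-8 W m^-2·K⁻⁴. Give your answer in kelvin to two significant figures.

-5.4 K

The baseline emission temperature is T_e = 190.6 K.
ΔF = −(S/4)Δα = −(624.0/4)×(+0.054) = -8.424 W m^-2.
Planck response: λ_P = 4σT_e³ = 4·5.67×10⁻⁸·(190.6)³ = 1.571 W m^-2/K.
Hence the no-feedback warming is ΔF/(4σT_e³) = -5.36 K.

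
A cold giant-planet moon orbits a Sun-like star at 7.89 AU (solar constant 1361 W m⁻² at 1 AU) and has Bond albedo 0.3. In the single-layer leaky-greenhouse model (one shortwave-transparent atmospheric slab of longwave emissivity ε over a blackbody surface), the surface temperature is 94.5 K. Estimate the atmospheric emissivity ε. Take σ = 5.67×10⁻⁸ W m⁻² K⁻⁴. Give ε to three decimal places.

Irradiance scales as 1/d², so S = 1361 W m⁻² × (1/7.89)² = 21.86 W m⁻².
First, T_e = [21.86·(1−0.3)/(4σ)]^(1/4) = 90.63 K.
Since (2−ε)/2 = (T_e/T_s)⁴ = 0.8461, ε = 0.3078.

0.308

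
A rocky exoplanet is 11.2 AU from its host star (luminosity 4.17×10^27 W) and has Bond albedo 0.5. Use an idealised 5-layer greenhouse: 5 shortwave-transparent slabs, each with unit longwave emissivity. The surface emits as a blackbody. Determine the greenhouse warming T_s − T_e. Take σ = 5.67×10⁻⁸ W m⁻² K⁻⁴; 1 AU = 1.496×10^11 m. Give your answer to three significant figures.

71.8 kelvin

Orbital distance: d = 11.2 AU = 1.676×10^12 m.
Spreading L over a sphere of radius d: S = 4.17×10^27/(4π·1.68×10^12²) = 118.2 W m⁻².
The effective emission temperature is T_e = [S(1−α)/(4σ)]^¼ = 127.1 K.
T_s = (N+1)^(1/4)·T_e = 198.9 K.
So the greenhouse effect raises the surface by 198.9 − 127.1 = 71.80 K.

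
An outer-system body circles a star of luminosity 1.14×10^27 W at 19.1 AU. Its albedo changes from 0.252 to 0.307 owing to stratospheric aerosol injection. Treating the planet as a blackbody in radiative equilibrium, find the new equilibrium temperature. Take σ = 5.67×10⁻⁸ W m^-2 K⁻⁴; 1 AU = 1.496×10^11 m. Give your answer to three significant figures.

76.3 kelvin

d = 19.1 × 1.496×10^11 m = 2.857×10^12 m.
Spreading L over a sphere of radius d: S = 1.14×10^27/(4π·2.86×10^12²) = 11.11 W m^-2.
T₂ = [S(1−α₂)/(4σ)]^(1/4) = [11.11·0.693/(4σ)]^(1/4) = 76.33 K.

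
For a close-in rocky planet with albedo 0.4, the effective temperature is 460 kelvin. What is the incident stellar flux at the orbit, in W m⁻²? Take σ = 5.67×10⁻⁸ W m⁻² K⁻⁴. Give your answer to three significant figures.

From S(1−α)/4 = σT⁴: S = 4σT⁴/(1−α).
σT⁴ = 5.67×10⁻⁸·(460)⁴ = 2539 W m⁻².
So S = 4×2539/(1−0.4) = 16920 W m⁻².

16900 W m⁻²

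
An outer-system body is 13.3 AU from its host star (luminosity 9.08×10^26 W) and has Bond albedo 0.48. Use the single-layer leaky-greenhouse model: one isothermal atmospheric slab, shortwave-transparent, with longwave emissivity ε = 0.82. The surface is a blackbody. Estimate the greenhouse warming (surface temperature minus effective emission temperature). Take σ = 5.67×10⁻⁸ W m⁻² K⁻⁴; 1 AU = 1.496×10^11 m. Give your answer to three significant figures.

11.3 kelvin

d = 13.3 × 1.496×10^11 m = 1.990×10^12 m.
S = L/(4πd²) = 18.25 W m⁻².
The planet radiates to space at T_e = [S(1−α)/(4σ)]^(1/4) = 80.43 K.
Surface balance with a leaky layer gives σT_s⁴ = σT_e⁴·2/(2−ε), so T_s = T_e·[2/(2−0.82)]^(1/4) = 91.77 K.
The atmosphere warms the surface by 11.34 K.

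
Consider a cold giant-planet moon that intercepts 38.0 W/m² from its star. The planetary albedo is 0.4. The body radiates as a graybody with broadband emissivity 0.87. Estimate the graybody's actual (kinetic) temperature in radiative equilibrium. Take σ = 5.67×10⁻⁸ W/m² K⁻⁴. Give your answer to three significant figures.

104 K

Averaging over the sphere, the absorbed flux is S(1−α)/4 = 5.700 W/m².
Equating to εσT⁴ with ε = 0.87: T = (5.700/0.87σ)^(1/4) = 103.7 K.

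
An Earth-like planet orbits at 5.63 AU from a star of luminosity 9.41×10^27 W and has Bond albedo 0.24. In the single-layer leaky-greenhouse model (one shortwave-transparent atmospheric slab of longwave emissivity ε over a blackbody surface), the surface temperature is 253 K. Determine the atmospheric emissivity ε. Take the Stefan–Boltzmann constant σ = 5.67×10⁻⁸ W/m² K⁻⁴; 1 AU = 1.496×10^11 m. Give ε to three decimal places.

Orbital distance: d = 5.63 AU = 8.422×10^11 m.
Flux at the orbit: S = L/(4πd²) = 9.41×10^27/(4π·(8.42×10^11)²) = 1056 W/m².
TOA balance gives T_e = 243.9 K.
Inverting T_s⁴ = 2T_e⁴/(2−ε): (T_e/T_s)⁴ = 0.8634, so ε = 2(1 − 0.8634) = 0.2733.

0.273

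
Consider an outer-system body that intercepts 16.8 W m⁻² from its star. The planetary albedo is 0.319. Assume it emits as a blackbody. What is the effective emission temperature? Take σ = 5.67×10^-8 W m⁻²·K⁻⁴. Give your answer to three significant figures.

84.3 K

Averaging over the sphere, the absorbed flux is S(1−α)/4 = 2.860 W m⁻².
Set σT⁴ = 2.860 → T = (2.860/σ)^(1/4) = 84.28 K.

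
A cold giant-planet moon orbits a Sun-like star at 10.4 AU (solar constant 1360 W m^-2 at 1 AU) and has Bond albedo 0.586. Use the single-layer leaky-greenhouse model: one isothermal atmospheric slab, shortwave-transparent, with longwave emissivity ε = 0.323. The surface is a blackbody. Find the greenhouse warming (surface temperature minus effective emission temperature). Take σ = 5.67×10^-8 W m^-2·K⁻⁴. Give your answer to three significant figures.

Irradiance scales as 1/d², so S = 1360 W m^-2 × (1/10.4)² = 12.57 W m^-2.
At the top of the atmosphere, σT_e⁴ = S(1−α)/4 = 1.301 W m^-2, giving T_e = 69.22 K.
The surface balance (absorbed SW + ε·downward IR = σT_s⁴) with T_a⁴ = T_s⁴/2 reduces to T_s = T_e·[2/(2−ε)]^¼ = 72.33 K.
The atmosphere warms the surface by 3.116 K.

3.12 kelvin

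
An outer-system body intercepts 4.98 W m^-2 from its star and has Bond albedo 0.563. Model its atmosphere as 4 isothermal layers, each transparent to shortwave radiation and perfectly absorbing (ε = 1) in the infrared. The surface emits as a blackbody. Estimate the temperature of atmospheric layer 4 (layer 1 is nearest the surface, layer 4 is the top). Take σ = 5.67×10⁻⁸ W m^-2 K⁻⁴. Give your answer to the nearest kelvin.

56 K

The effective emission temperature is T_e = [S(1−α)/(4σ)]^¼ = 55.66 K.
The net upward flux σT_e⁴ is constant between every pair of levels, so T_k⁴ = (N+1−k)T_e⁴.
T_4 = (1)^(1/4)·55.66 = 55.66 K.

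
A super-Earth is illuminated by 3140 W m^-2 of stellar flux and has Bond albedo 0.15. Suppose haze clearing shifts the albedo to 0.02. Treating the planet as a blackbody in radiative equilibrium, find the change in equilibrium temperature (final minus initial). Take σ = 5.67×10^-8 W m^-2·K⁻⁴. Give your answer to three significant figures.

11.9 K

With α = 0.15, T₁ = 329.4 K.
With α = 0.02, T₂ = 341.3 K.
ΔT = T₂ − T₁ = 11.93 K.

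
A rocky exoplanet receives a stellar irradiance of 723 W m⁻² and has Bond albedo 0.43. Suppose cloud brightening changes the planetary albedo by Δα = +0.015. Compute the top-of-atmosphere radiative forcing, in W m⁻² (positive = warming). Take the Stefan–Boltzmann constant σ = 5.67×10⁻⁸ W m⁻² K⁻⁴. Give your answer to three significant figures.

TOA radiative forcing: ΔF = −S·Δα/4 = −723.0·(+0.015)/4 = -2.711 W m⁻².

-2.71 W m⁻²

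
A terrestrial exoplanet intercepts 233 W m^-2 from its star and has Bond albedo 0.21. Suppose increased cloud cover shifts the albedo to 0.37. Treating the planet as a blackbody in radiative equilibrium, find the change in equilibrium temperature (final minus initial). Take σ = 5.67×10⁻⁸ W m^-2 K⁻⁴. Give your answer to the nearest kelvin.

With α = 0.21, T₁ = 168.8 K.
Final:   T₂ = [S(1−0.37)/(4σ)]^(1/4) = 159.5 K.
ΔT = T₂ − T₁ = -9.284 K.

-9 kelvin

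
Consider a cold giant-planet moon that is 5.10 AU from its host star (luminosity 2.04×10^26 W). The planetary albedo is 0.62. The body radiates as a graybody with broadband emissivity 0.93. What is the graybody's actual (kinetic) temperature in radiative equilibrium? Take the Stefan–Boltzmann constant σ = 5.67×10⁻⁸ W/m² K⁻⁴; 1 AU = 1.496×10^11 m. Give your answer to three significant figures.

84.2 K

d = 5.10 × 1.496×10^11 m = 7.630×10^11 m.
Flux at the orbit: S = L/(4πd²) = 2.04×10^26/(4π·(7.63×10^11)²) = 27.89 W/m².
The planet absorbs (1−α)S over its disc πR² and re-emits over 4πR², so the mean absorbed flux is (1−0.62)·27.89/4 = 2.649 W/m².
Radiative balance εσT⁴ = 2.649 gives T = [2.649/(0.93·σ)]^(1/4) = 84.19 K.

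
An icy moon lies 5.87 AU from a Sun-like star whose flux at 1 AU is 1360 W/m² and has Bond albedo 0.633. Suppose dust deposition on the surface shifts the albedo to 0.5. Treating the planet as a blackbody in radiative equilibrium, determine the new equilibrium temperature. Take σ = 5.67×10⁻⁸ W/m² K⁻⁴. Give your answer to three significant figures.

96.6 kelvin

Flux at the orbit: S = 1360/(5.87)² = 39.47 W/m².
With the new albedo, S(1−α₂)/4 = 4.934 W/m², so T₂ = 96.58 K.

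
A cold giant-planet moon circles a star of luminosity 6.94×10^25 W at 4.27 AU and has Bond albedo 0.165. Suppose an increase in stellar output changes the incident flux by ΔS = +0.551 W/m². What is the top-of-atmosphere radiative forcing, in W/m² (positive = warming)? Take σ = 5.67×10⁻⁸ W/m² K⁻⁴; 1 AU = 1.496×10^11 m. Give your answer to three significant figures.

0.115 W/m²

d = 4.27 × 1.496×10^11 m = 6.388×10^11 m.
Spreading L over a sphere of radius d: S = 6.94×10^25/(4π·6.39×10^11²) = 13.53 W/m².
TOA radiative forcing: ΔF = (1−α)ΔS/4 = 0.835·(+0.551)/4 = 0.1150 W/m².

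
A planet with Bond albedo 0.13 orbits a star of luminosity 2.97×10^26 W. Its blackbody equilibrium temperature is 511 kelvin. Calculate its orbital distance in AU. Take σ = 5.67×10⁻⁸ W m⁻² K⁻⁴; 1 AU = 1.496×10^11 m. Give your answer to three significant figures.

0.244 AU

Required flux: S = 4σT⁴/(1−α) = 17770 W m⁻².
Then d = [L/(4πS)]^(1/2) = 3.646×10^10 m, i.e. 0.2437 AU.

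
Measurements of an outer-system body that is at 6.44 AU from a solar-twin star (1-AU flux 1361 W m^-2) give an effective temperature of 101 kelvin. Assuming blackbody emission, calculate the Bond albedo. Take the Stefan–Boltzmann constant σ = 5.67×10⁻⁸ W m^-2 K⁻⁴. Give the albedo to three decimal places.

0.281

Flux at the orbit: S = 1361/(6.44)² = 32.82 W m^-2.
Energy balance: S(1−α)/4 = σT⁴, so 1−α = 4σT⁴/S.
4σT⁴ = 4·5.67×10⁻⁸·(101)⁴ = 23.60 W m^-2.
1−α = 23.60/32.82 = 0.7192, so α = 0.2808.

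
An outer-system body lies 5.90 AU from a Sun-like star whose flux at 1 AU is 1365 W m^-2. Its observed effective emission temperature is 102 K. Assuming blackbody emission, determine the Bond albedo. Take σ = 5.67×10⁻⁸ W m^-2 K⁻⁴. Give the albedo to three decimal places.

0.374

Flux at the orbit: S = 1365/(5.90)² = 39.21 W m^-2.
Energy balance: S(1−α)/4 = σT⁴, so 1−α = 4σT⁴/S.
σT⁴ = 6.137 W m^-2, so 4σT⁴ = 24.55 W m^-2.
Hence α = 1 − 24.55/39.21 = 0.3739.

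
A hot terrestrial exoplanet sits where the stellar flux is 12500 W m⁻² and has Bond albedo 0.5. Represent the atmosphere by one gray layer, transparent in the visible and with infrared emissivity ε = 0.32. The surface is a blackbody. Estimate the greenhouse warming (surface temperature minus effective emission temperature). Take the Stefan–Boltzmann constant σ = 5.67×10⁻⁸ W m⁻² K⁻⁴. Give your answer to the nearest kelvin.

18 kelvin

Effective emission temperature (TOA balance): σT_e⁴ = S(1−α)/4 = 1562 W m⁻² → T_e = 407.4 K.
Surface balance with a leaky layer gives σT_s⁴ = σT_e⁴·2/(2−ε), so T_s = T_e·[2/(2−0.32)]^(1/4) = 425.6 K.
The atmosphere warms the surface by 18.15 K.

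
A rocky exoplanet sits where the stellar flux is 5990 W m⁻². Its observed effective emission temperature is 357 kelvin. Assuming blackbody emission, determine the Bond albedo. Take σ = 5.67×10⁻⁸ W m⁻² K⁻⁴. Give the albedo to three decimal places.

0.385

Rearranging the radiative balance, α = 1 − 4σT⁴/S.
σT⁴ = 921.0 W m⁻², so 4σT⁴ = 3684 W m⁻².
Hence α = 1 − 3684/5990 = 0.3850.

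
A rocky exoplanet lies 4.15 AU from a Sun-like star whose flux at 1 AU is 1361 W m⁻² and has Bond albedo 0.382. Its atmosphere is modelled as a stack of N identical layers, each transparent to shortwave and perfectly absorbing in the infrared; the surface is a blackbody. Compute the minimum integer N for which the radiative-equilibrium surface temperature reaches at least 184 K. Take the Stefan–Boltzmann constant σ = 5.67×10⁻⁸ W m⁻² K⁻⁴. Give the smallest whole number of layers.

By the inverse-square law, S = 1361/4.15² = 79.02 W m⁻².
The effective emission temperature is T_e = [S(1−α)/(4σ)]^¼ = 121.1 K.
T_s = (N+1)^(1/4)·T_e ≥ 184 K requires N+1 ≥ (T_s/T_e)⁴ = (184/121.1)⁴ = 5.323.
So N ≥ 4.323; the smallest integer is N = 5.

5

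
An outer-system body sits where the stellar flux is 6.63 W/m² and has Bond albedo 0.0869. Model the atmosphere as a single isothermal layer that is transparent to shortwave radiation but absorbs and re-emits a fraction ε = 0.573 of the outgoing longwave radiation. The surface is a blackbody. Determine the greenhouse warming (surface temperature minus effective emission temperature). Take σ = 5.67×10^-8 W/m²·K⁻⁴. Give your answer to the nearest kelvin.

6 K

The planet radiates to space at T_e = [S(1−α)/(4σ)]^(1/4) = 71.88 K.
For a single slab of emissivity ε, T_s⁴ = 2T_e⁴/(2−ε); thus T_s = 71.88·(1.402)^(1/4) = 78.21 K.
The atmosphere warms the surface by 6.329 K.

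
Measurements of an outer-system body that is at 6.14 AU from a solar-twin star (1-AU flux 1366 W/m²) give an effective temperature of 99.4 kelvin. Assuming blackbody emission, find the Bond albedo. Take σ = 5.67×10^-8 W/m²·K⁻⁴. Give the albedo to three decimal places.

0.389

By the inverse-square law, S = 1366/6.14² = 36.23 W/m².
Rearranging the radiative balance, α = 1 − 4σT⁴/S.
σT⁴ = 5.535 W/m², so 4σT⁴ = 22.14 W/m².
Hence α = 1 − 22.14/36.23 = 0.3890.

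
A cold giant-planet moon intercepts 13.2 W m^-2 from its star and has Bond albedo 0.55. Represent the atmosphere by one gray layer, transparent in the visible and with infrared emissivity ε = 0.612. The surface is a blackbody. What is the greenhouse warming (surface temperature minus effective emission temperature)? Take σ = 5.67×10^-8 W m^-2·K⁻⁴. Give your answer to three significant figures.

The planet radiates to space at T_e = [S(1−α)/(4σ)]^(1/4) = 71.54 K.
Surface balance with a leaky layer gives σT_s⁴ = σT_e⁴·2/(2−ε), so T_s = T_e·[2/(2−0.612)]^(1/4) = 78.38 K.
The atmosphere warms the surface by 6.840 K.

6.84 K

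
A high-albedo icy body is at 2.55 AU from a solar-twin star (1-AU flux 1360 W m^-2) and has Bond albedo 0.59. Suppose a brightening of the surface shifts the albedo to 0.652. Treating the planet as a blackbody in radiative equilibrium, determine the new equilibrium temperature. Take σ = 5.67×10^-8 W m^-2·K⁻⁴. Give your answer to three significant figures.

134 K

By the inverse-square law, S = 1360/2.55² = 209.2 W m^-2.
With the new albedo, S(1−α₂)/4 = 18.20 W m^-2, so T₂ = 133.8 K.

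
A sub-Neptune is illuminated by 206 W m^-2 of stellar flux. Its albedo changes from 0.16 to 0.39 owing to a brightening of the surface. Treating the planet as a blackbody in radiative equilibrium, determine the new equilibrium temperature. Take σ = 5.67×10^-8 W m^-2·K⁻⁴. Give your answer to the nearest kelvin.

With the new albedo, S(1−α₂)/4 = 31.41 W m^-2, so T₂ = 153.4 K.

153 K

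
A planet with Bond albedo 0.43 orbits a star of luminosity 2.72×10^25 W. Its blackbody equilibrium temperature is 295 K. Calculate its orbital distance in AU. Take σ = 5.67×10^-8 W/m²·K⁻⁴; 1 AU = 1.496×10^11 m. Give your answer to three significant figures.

Energy balance gives S = 4σT⁴/(1−α) = 3013 W/m².
S = L/(4πd²) → d = √(L/4πS) = √(2.72×10^25/(4π·3013)) = 2.680×10^10 m = 0.1792 AU.

0.179 AU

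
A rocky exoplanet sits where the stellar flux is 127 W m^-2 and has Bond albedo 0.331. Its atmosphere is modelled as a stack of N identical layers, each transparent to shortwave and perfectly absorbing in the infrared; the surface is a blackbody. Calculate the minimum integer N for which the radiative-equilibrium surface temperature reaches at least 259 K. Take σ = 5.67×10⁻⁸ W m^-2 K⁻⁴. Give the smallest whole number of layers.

Top-of-atmosphere balance: σT_e⁴ = S(1−α)/4 = 21.24 W m^-2 → T_e = 139.1 K.
Need (N+1)T_e⁴ ≥ T_s⁴, i.e. N+1 ≥ (259/139.1)⁴ = 12.012.
The minimum whole number is N = 12.

12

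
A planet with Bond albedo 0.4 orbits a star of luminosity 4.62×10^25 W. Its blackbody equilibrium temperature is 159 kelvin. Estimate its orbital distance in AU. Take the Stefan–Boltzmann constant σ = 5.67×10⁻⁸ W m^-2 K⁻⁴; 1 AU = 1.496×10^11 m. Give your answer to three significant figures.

Energy balance gives S = 4σT⁴/(1−α) = 241.6 W m^-2.
From L = 4πd²S, d = √(4.62×10^25/(4π·241.6)) = 1.234×10^11 m = 0.8246 AU.

0.825 AU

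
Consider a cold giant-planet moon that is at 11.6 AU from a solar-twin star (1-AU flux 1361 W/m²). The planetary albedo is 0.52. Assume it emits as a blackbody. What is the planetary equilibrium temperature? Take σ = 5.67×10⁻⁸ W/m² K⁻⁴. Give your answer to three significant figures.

68.0 K

Flux at the orbit: S = 1361/(11.6)² = 10.11 W/m².
Averaging over the sphere, the absorbed flux is S(1−α)/4 = 1.214 W/m².
Set σT⁴ = 1.214 → T = (1.214/σ)^(1/4) = 68.02 K.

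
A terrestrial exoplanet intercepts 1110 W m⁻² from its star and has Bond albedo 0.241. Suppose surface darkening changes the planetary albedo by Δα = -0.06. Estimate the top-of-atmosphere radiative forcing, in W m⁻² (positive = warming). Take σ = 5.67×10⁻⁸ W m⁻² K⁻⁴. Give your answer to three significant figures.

The change in absorbed flux is Δ[S(1−α)/4] = −SΔα/4 = 16.65 W m⁻².

16.6 W m⁻²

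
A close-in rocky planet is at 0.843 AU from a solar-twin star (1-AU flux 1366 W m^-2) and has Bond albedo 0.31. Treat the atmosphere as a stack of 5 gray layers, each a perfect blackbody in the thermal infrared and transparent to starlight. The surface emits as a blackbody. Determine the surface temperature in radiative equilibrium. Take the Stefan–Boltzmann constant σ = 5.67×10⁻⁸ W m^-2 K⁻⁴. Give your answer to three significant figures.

Irradiance scales as 1/d², so S = 1366 W m^-2 × (1/0.843)² = 1922 W m^-2.
The effective emission temperature is T_e = [S(1−α)/(4σ)]^¼ = 276.5 K.
For an N-layer opaque stack, T_s⁴ = (N+1)T_e⁴, hence T_s = (6)^(1/4)×276.5 K = 432.8 K.

433 K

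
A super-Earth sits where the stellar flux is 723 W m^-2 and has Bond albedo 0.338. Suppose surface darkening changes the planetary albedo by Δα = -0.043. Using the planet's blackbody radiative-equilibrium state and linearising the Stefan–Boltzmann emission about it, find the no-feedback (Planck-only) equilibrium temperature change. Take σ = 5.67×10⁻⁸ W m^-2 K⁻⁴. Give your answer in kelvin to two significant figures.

Reference equilibrium: T_e = [S(1−α)/(4σ)]^(1/4) = 214.3 K.
The change in absorbed flux is Δ[S(1−α)/4] = −SΔα/4 = 7.772 W m^-2.
Linearising σT⁴ gives d(σT⁴)/dT = 4σT_e³ = 2.233 W m^-2 per K.
ΔT₀ = ΔF/λ_P = 7.772/2.233 = 3.48 K.

3.5 K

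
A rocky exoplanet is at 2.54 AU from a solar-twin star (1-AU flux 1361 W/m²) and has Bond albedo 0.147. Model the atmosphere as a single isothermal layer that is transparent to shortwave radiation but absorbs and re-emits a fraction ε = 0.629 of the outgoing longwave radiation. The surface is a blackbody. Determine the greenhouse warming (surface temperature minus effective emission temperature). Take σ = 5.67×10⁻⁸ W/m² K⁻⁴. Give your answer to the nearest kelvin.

Flux at the orbit: S = 1361/(2.54)² = 211.0 W/m².
Effective emission temperature (TOA balance): σT_e⁴ = S(1−α)/4 = 44.99 W/m² → T_e = 167.8 K.
For a single slab of emissivity ε, T_s⁴ = 2T_e⁴/(2−ε); thus T_s = 167.8·(1.459)^(1/4) = 184.4 K.
The atmosphere warms the surface by 16.62 K.

17 kelvin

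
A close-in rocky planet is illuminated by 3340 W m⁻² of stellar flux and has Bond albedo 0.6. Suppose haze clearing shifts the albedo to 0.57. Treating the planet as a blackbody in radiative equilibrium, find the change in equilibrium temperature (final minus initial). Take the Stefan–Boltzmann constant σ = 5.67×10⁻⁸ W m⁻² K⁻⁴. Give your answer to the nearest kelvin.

5 K

Initial: T₁ = [S(1−0.6)/(4σ)]^(1/4) = 277.0 K.
With α = 0.57, T₂ = 282.1 K.
Change: 282.1 − 277.0 = 5.054 K.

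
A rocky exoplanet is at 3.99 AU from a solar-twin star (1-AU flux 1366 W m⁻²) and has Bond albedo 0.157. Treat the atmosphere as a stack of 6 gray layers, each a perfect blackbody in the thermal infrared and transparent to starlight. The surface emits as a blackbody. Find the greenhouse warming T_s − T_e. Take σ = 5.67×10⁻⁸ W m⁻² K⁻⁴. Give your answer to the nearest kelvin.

By the inverse-square law, S = 1366/3.99² = 85.80 W m⁻².
OLR = S(1−α)/4 = 18.08 W m⁻²; the top layer radiates at T_e = 133.6 K.
Surface: T_s = (7)^¼·T_e = 217.4 K.
Warming: T_s − T_e = 83.73 K.

84 kelvin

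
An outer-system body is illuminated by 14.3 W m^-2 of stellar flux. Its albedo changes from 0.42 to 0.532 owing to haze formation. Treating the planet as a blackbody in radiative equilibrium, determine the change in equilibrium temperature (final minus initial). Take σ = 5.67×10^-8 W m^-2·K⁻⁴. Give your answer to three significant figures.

Before: T₁ = [14.30·0.58/(4σ)]^(1/4) = 77.76 K.
Final:   T₂ = [S(1−0.532)/(4σ)]^(1/4) = 73.70 K.
Change: 73.70 − 77.76 = -4.061 K.

-4.06 K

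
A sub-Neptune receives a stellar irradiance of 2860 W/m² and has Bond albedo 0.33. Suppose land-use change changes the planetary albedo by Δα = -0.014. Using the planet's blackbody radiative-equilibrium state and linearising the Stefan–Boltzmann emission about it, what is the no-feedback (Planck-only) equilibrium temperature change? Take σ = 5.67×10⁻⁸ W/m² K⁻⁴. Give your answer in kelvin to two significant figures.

1.6 K

Unperturbed T_e = [2860·(1−0.33)/(4σ)]^¼ = 303.2 K.
The change in absorbed flux is Δ[S(1−α)/4] = −SΔα/4 = 10.01 W/m².
Linearising σT⁴ gives d(σT⁴)/dT = 4σT_e³ = 6.320 W/m² per K.
ΔT₀ = ΔF/λ_P = 10.01/6.320 = 1.58 K.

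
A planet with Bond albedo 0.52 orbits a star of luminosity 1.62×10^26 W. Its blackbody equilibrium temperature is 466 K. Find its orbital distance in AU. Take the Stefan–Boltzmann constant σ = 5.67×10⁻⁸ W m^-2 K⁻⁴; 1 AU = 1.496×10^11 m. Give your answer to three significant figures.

0.161 AU

The flux needed for this T is 4σT⁴/(1−0.52) = 22280 W m^-2.
Then d = [L/(4πS)]^(1/2) = 2.405×10^10 m, i.e. 0.1608 AU.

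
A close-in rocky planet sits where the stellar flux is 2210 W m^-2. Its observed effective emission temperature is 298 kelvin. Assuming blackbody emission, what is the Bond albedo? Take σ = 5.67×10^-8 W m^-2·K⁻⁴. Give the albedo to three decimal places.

From σT⁴ = S(1−α)/4 we invert for α: 1−α = 4σT⁴/S.
σT⁴ = 447.1 W m^-2, so 4σT⁴ = 1789 W m^-2.
Hence α = 1 − 1789/2210 = 0.1907.

0.191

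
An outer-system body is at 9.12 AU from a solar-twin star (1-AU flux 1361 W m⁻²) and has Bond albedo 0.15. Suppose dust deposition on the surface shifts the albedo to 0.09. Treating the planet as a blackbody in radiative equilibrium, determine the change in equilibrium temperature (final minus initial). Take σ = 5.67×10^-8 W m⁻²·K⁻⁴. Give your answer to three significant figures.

Irradiance scales as 1/d², so S = 1361 W m⁻² × (1/9.12)² = 16.36 W m⁻².
Initial: T₁ = [S(1−0.15)/(4σ)]^(1/4) = 88.49 K.
With α = 0.09, T₂ = 90.02 K.
Change: 90.02 − 88.49 = 1.522 K.

1.52 kelvin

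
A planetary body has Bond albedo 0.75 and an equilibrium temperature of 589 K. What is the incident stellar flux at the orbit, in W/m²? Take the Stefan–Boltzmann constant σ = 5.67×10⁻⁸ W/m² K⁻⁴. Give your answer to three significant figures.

1.09×10^5 W/m²

Invert the energy balance for S: S = 4σT⁴/(1−α).
σT⁴ = 5.67×10⁻⁸·(589)⁴ = 6824 W/m².
S = 4·6824/0.25 = 1.092×10^5 W/m².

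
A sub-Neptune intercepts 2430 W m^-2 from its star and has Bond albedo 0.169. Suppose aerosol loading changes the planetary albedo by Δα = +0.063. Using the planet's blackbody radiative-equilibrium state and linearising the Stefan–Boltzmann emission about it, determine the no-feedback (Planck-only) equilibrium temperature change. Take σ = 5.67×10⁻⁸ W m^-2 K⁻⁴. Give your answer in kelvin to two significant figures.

Unperturbed T_e = [2430·(1−0.169)/(4σ)]^¼ = 307.2 K.
TOA radiative forcing: ΔF = −S·Δα/4 = −2430·(+0.063)/4 = -38.27 W m^-2.
The Planck feedback parameter is 4σT_e³ = 6.574 W m^-2/K.
ΔT₀ = ΔF/λ_P = -38.27/6.574 = -5.82 K.

-5.8 K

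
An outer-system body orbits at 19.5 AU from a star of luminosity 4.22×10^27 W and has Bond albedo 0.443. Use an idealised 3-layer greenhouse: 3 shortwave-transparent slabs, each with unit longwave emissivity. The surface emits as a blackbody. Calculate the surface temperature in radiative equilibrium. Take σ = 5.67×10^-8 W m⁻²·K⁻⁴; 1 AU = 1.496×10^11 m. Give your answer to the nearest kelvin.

140 K

d = 19.5 × 1.496×10^11 m = 2.917×10^12 m.
Flux at the orbit: S = L/(4πd²) = 4.22×10^27/(4π·(2.92×10^12)²) = 39.46 W m⁻².
OLR = S(1−α)/4 = 5.495 W m⁻²; the top layer radiates at T_e = 99.22 K.
With N = 3 opaque layers, T_s = (N+1)^(1/4)·T_e = 4^(1/4)·99.22 = 140.3 K.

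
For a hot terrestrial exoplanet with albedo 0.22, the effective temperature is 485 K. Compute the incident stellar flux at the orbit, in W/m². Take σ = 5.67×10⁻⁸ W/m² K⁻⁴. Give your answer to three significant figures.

16100 W/m²

From S(1−α)/4 = σT⁴: S = 4σT⁴/(1−α).
σT⁴ = 5.67×10⁻⁸·(485)⁴ = 3137 W/m².
S = 4·3137/0.78 = 16090 W/m².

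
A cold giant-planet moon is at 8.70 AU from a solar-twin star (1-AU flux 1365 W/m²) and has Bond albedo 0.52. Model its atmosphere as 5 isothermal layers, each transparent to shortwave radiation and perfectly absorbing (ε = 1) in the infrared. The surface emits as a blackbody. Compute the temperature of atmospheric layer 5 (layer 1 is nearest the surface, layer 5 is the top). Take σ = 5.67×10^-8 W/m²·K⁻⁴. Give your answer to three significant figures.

Irradiance scales as 1/d², so S = 1365 W/m² × (1/8.70)² = 18.03 W/m².
The effective emission temperature is T_e = [S(1−α)/(4σ)]^¼ = 78.60 K.
Each opaque layer satisfies 2T_j⁴ = T_{j−1}⁴ + T_{j+1}⁴, giving T_k⁴ = (N+1−k)T_e⁴.
T_5 = (1)^(1/4)·78.60 = 78.60 K.

78.6 K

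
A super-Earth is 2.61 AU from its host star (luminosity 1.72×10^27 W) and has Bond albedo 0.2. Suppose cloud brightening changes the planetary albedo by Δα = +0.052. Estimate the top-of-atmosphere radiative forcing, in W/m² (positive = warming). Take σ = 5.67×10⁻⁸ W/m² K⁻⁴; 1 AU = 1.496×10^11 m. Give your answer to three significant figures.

Orbital distance: d = 2.61 AU = 3.905×10^11 m.
S = L/(4πd²) = 897.8 W/m².
TOA radiative forcing: ΔF = −S·Δα/4 = −897.8·(+0.052)/4 = -11.67 W/m².

-11.7 W/m²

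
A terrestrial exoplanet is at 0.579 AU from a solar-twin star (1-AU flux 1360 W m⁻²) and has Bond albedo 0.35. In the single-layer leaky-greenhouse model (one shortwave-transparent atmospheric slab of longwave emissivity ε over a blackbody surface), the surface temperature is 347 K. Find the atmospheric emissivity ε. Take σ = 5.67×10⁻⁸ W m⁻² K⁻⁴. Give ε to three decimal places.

Irradiance scales as 1/d², so S = 1360 W m⁻² × (1/0.579)² = 4057 W m⁻².
TOA balance gives T_e = 328.4 K.
Since (2−ε)/2 = (T_e/T_s)⁴ = 0.8019, ε = 0.3961.

0.396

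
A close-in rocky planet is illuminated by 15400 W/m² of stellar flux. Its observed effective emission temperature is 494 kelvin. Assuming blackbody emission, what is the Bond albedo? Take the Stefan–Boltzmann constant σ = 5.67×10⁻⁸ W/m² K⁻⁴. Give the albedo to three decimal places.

Energy balance: S(1−α)/4 = σT⁴, so 1−α = 4σT⁴/S.
4σT⁴ = 4·5.67×10⁻⁸·(494)⁴ = 13510 W/m².
1−α = 13510/15400 = 0.8771, so α = 0.1229.

0.123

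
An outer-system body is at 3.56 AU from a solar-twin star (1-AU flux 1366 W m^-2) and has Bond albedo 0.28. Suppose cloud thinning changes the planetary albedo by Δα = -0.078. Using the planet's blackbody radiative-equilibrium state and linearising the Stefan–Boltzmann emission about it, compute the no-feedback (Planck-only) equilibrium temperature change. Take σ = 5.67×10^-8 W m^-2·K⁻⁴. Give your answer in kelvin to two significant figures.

3.7 K

By the inverse-square law, S = 1366/3.56² = 107.8 W m^-2.
The baseline emission temperature is T_e = 136.0 K.
The change in absorbed flux is Δ[S(1−α)/4] = −SΔα/4 = 2.102 W m^-2.
The Planck feedback parameter is 4σT_e³ = 0.5706 W m^-2/K.
ΔT₀ = ΔF/λ_P = 2.102/0.5706 = 3.68 K.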